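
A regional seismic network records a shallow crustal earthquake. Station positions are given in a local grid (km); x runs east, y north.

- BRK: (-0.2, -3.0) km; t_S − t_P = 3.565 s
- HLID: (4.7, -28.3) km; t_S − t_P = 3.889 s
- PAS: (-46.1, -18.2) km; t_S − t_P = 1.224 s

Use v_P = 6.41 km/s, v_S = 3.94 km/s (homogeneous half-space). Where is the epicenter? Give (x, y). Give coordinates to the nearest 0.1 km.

Distance from S−P lag: d = Δt · v_P v_S / (v_P − v_S) = Δt · (6.41·3.94)/(6.41−3.94) ≈ 10.2249·Δt.
So d_BRK = 36.45, d_HLID = 39.76, d_PAS = 12.52 km.
Circle about each station: (x + 0.2)² + (y + 3.0)² = 36.45²; (x − 4.7)² + (y + 28.3)² = 39.76²; (x + 46.1)² + (y + 18.2)² = 12.52².
Subtracting the BRK equation from the HLID and PAS equations removes the quadratic terms:
9.8 x − 50.6 y = 561.68
-91.8 x − 30.4 y = 3619.26
Solving the 2×2 system: x ≈ -33.6, y ≈ -17.6 km.
Check against BRK (with the unrounded x, y): √((x + 0.2)²+(y + 3.0)²) = 36.45 ≈ 36.45 km. ✓

(-33.6, -17.6)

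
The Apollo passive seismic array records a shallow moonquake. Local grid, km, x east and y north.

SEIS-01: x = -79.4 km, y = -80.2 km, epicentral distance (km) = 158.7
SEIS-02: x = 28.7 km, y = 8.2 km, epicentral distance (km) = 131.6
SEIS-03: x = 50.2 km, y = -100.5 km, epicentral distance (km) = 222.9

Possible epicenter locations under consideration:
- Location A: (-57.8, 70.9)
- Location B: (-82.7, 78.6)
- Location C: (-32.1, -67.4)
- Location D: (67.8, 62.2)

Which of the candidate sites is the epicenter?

Location B

For each candidate, compare |candidate − station| to the reported distance:
Location A: residuals SEIS-01 6.1, SEIS-02 24.8, SEIS-03 20.3 → max 24.8 km
Location B: residuals SEIS-01 0.1, SEIS-02 0.2, SEIS-03 0.1 → max 0.2 km
Location C: residuals SEIS-01 109.7, SEIS-02 34.6, SEIS-03 134.2 → max 134.2 km
Location D: residuals SEIS-01 46.1, SEIS-02 64.9, SEIS-03 59.3 → max 64.9 km
Only Location B has all residuals ≈ 0.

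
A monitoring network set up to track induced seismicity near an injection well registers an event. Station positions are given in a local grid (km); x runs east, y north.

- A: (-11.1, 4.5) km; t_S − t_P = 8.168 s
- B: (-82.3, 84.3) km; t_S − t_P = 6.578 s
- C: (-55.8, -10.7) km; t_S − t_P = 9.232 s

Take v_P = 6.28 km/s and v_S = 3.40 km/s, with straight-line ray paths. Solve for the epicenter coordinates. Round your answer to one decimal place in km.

Distance from S−P lag: d = Δt · v_P v_S / (v_P − v_S) = Δt · (6.28·3.40)/(6.28−3.40) ≈ 7.4139·Δt.
So d_A = 60.56, d_B = 48.77, d_C = 68.45 km.
Circle about each station: (x + 11.1)² + (y − 4.5)² = 60.56²; (x + 82.3)² + (y − 84.3)² = 48.77²; (x + 55.8)² + (y + 10.7)² = 68.45².
Subtracting the A equation from the B and C equations removes the quadratic terms:
-142.4 x + 159.6 y = 15025.32
-89.4 x − 30.4 y = 2066.78
Solving the 2×2 system: x ≈ -42.3, y ≈ 56.4 km.
Check against A (with the unrounded x, y): √((x + 11.1)²+(y − 4.5)²) = 60.56 ≈ 60.56 km. ✓

x ≈ -42.3 km, y ≈ 56.4 km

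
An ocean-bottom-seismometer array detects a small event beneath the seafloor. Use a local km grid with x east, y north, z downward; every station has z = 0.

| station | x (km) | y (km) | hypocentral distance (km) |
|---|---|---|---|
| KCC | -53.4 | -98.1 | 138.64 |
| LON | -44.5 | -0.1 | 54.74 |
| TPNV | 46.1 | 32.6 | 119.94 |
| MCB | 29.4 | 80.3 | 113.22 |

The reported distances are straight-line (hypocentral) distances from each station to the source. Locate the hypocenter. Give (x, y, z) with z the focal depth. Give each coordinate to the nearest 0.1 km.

Each station gives a sphere (x−x_i)² + (y−y_i)² + z² = d_i² (stations at z=0).
Subtracting the KCC sphere from LON and TPNV: z² cancels, leaving linear equations in x and y:
17.8 x + 196.0 y = 5729.67
199.0 x + 261.4 y = -4451.75
Solving: x ≈ -69.002, y ≈ 35.499 km (keep extra digits for the depth step; rounded: -69.0, 35.5).
Then from the KCC sphere: z² = 138.64² − (x + 53.4)² − (y + 98.1)² with x = -69.002, y = 35.499, so z ≈ 33.600 ≈ 33.6 km.

(-69.0, 35.5, 33.6)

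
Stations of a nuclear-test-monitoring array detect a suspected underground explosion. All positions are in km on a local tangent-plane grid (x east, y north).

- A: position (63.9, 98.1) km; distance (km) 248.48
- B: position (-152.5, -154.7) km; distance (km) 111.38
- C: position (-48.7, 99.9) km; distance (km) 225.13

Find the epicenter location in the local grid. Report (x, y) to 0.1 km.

Circle about each station: (x − 63.9)² + (y − 98.1)² = 248.48²; (x + 152.5)² + (y + 154.7)² = 111.38²; (x + 48.7)² + (y − 99.9)² = 225.13².
Subtracting the A equation from the B and C equations removes the quadratic terms:
-432.8 x − 505.6 y = 82818.33
-225.2 x + 3.6 y = 9703.67
Solving the 2×2 system: x ≈ -45.1, y ≈ -125.2 km.

x ≈ -45.1 km, y ≈ -125.2 km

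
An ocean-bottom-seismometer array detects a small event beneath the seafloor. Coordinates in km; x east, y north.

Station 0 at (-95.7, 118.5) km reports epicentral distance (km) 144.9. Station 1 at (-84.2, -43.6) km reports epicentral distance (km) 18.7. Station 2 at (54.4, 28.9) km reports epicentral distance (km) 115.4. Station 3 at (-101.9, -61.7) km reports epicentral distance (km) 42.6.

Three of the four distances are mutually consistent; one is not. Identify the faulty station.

Station 2

Solve using three stations at a time. Using Station 0, Station 1, Station 3 (subtract circle equations pairwise → linear system) gives (x, y) ≈ (-79.4, -25.5).
Distances from that point to each station vs reported:
  Station 0: calculated 144.9 vs reported 144.9 → residual 0.0 km
  Station 1: calculated 18.7 vs reported 18.7 → residual 0.0 km
  Station 2: calculated 144.5 vs reported 115.4 → residual 29.1 km
  Station 3: calculated 42.6 vs reported 42.6 → residual 0.0 km
Station 0, Station 1, Station 3 are mutually consistent (residuals ≈ 0); Station 2 is off by 29.1 km.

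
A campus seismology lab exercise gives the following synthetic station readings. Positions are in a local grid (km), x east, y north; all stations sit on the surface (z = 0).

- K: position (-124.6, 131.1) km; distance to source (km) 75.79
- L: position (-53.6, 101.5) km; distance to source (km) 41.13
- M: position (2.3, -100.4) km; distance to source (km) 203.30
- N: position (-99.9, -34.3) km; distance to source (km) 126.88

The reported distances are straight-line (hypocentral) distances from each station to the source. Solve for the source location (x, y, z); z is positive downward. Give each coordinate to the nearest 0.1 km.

Each station gives a sphere (x−x_i)² + (y−y_i)² + z² = d_i² (stations at z=0).
Subtracting the K sphere from L and M: z² cancels, leaving linear equations in x and y:
142.0 x − 59.2 y = -15484.71
253.8 x − 463.0 y = -58213.69
Solving: x ≈ -73.405, y ≈ 85.494 km (keep extra digits for the depth step; rounded: -73.4, 85.5).
Then from the K sphere: z² = 75.79² − (x + 124.6)² − (y − 131.1)² with x = -73.405, y = 85.494, so z ≈ 32.300 ≈ 32.3 km.

x ≈ -73.4 km, y ≈ 85.5 km, depth ≈ 32.3 km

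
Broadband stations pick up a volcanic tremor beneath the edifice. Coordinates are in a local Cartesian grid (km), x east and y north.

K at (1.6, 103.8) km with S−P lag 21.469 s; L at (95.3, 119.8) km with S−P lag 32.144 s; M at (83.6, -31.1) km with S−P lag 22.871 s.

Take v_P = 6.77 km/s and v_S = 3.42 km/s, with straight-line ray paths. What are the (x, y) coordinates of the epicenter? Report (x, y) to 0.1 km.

Distance from S−P lag: d = Δt · v_P v_S / (v_P − v_S) = Δt · (6.77·3.42)/(6.77−3.42) ≈ 6.9115·Δt.
So d_K = 148.38, d_L = 222.16, d_M = 158.07 km.
Circle about each station: (x − 1.6)² + (y − 103.8)² = 148.38²; (x − 95.3)² + (y − 119.8)² = 222.16²; (x − 83.6)² + (y + 31.1)² = 158.07².
Subtracting pairs of circle equations eliminates x²+y² and gives linear equations (the radical axes):
187.4 x + 32.0 y = -14681.31
164.0 x − 269.8 y = -5790.33
Solving the 2×2 system: x ≈ -74.3, y ≈ -23.7 km.

(-74.3, -23.7)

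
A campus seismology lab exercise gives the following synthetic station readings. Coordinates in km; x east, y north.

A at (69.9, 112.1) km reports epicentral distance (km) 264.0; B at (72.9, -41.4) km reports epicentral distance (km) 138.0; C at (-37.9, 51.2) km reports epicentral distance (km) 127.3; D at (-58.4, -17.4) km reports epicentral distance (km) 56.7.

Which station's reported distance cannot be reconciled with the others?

A

Solve using three stations at a time. Using B, C, D (subtract circle equations pairwise → linear system) gives (x, y) ≈ (-61.2, -73.9).
Distances from that point to each station vs reported:
  A: calculated 227.5 vs reported 264.0 → residual 36.5 km
  B: calculated 137.9 vs reported 138.0 → residual 0.1 km
  C: calculated 127.2 vs reported 127.3 → residual 0.1 km
  D: calculated 56.6 vs reported 56.7 → residual 0.1 km
B, C, D are mutually consistent (residuals ≈ 0); A is off by 36.5 km.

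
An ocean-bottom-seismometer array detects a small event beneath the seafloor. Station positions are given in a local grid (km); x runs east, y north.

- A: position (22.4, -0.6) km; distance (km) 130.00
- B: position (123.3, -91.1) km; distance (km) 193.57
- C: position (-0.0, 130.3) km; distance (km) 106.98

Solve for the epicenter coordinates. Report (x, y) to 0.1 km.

103.0 km east, 101.4 km north

Circle about each station: (x − 22.4)² + (y + 0.6)² = 130.00²; (x − 123.3)² + (y + 91.1)² = 193.57²; x² + (y − 130.3)² = 106.98².
Subtracting the A equation from the B and C equations removes the quadratic terms:
201.8 x − 181.0 y = 2430.64
-44.8 x + 261.8 y = 21931.25
Solving the 2×2 system: x ≈ 103.0, y ≈ 101.4 km.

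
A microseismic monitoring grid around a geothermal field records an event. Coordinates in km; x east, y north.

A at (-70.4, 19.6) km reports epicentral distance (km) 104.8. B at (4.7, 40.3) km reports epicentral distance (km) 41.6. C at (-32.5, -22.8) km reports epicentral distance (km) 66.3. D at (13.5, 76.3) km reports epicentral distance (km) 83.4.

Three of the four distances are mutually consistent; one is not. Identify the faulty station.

Solve using three stations at a time. Using A, C, D (subtract circle equations pairwise → linear system) gives (x, y) ≈ (31.5, -5.2).
Distances from that point to each station vs reported:
  A: calculated 104.8 vs reported 104.8 → residual 0.0 km
  B: calculated 52.8 vs reported 41.6 → residual 11.2 km
  C: calculated 66.3 vs reported 66.3 → residual 0.0 km
  D: calculated 83.4 vs reported 83.4 → residual 0.0 km
A, C, D are mutually consistent (residuals ≈ 0); B is off by 11.2 km.

B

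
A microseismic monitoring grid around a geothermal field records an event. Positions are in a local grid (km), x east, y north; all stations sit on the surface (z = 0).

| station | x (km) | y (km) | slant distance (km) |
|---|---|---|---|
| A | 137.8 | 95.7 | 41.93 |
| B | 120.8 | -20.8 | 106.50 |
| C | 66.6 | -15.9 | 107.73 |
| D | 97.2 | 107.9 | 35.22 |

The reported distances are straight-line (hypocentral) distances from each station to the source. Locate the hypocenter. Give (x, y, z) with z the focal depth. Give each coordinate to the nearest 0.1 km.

x ≈ 105.2 km, y ≈ 82.1 km, depth ≈ 22.6 km

Each station gives a sphere (x−x_i)² + (y−y_i)² + z² = d_i² (stations at z=0).
Subtracting the A sphere from B and C: z² cancels, leaving linear equations in x and y:
-34.0 x − 233.0 y = -22706.18
-142.4 x − 223.2 y = -33306.59
Solving: x ≈ 105.212, y ≈ 82.099 km (keep extra digits for the depth step; rounded: 105.2, 82.1).
Then from the A sphere: z² = 41.93² − (x − 137.8)² − (y − 95.7)² with x = 105.212, y = 82.099, so z ≈ 22.609 ≈ 22.6 km.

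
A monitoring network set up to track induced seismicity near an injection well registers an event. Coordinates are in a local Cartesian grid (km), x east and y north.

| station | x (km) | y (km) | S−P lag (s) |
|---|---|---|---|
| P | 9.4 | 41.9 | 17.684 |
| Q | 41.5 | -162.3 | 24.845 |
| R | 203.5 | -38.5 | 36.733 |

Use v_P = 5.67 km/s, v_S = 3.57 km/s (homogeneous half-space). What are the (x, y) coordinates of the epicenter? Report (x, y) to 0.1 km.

-150.0 km east, -18.5 km north

Distance from S−P lag: d = Δt · v_P v_S / (v_P − v_S) = Δt · (5.67·3.57)/(5.67−3.57) ≈ 9.6390·Δt.
So d_P = 170.46, d_Q = 239.48, d_R = 354.07 km.
Circle about each station: (x − 9.4)² + (y − 41.9)² = 170.46²; (x − 41.5)² + (y + 162.3)² = 239.48²; (x − 203.5)² + (y + 38.5)² = 354.07².
Subtracting the P equation from the Q and R equations removes the quadratic terms:
64.2 x − 408.4 y = -2074.49
388.2 x − 160.8 y = -55258.42
Solving the 2×2 system: x ≈ -150.0, y ≈ -18.5 km.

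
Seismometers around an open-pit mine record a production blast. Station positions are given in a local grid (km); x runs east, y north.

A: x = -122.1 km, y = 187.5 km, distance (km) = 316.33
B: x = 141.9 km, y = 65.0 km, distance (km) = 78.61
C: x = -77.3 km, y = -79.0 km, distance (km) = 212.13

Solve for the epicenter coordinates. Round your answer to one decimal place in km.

123.8 km east, -11.5 km north

Circle about each station: (x + 122.1)² + (y − 187.5)² = 316.33²; (x − 141.9)² + (y − 65.0)² = 78.61²; (x + 77.3)² + (y + 79.0)² = 212.13².
Subtracting pairs of circle equations eliminates x²+y² and gives linear equations (the radical axes):
528.0 x − 245.0 y = 68181.09
89.6 x − 533.0 y = 17217.16
Solving the 2×2 system: x ≈ 123.8, y ≈ -11.5 km.
Check against A (with the unrounded x, y): √((x + 122.1)²+(y − 187.5)²) = 316.33 ≈ 316.33 km. ✓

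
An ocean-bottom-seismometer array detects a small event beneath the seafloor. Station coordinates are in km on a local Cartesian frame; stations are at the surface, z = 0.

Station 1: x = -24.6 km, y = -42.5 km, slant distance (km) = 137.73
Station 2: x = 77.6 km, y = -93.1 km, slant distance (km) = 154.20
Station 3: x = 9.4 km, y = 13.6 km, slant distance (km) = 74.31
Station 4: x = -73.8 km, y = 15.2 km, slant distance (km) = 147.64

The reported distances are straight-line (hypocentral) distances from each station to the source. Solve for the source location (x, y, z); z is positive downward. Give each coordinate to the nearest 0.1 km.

Each station gives a sphere (x−x_i)² + (y−y_i)² + z² = d_i² (stations at z=0).
Subtracting the Station 1 sphere from Station 2 and Station 3: z² cancels, leaving linear equations in x and y:
204.4 x − 101.2 y = 7469.87
68.0 x + 112.2 y = 11309.49
Solving: x ≈ 66.497, y ≈ 60.496 km (keep extra digits for the depth step; rounded: 66.5, 60.5).
Then from the Station 1 sphere: z² = 137.73² − (x + 24.6)² − (y + 42.5)² with x = 66.497, y = 60.496, so z ≈ 7.919 ≈ 7.9 km.

(66.5, 60.5, 7.9)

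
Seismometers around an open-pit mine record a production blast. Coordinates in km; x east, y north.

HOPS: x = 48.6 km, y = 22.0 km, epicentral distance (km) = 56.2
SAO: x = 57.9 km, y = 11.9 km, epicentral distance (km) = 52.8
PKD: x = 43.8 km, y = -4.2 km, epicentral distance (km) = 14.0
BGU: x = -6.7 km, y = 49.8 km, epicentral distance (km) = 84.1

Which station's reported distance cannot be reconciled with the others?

Solve using three stations at a time. Using HOPS, SAO, BGU (subtract circle equations pairwise → linear system) gives (x, y) ≈ (24.1, -28.2).
Distances from that point to each station vs reported:
  HOPS: calculated 55.9 vs reported 56.2 → residual 0.3 km
  SAO: calculated 52.5 vs reported 52.8 → residual 0.3 km
  PKD: calculated 31.1 vs reported 14.0 → residual 17.1 km
  BGU: calculated 83.9 vs reported 84.1 → residual 0.2 km
HOPS, SAO, BGU are mutually consistent (residuals ≈ 0); PKD is off by 17.1 km.

PKD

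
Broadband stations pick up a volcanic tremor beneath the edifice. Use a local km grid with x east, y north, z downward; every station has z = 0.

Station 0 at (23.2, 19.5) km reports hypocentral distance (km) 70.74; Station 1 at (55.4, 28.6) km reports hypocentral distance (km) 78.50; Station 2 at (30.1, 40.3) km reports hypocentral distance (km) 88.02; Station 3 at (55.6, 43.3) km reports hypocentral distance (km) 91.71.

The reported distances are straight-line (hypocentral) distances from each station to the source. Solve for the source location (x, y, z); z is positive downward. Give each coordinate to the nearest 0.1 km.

(39.5, -40.3, 34.1)

Each station gives a sphere (x−x_i)² + (y−y_i)² + z² = d_i² (stations at z=0).
Subtracting the Station 0 sphere from Station 1 and Station 2: z² cancels, leaving linear equations in x and y:
64.4 x + 18.2 y = 1810.53
13.8 x + 41.6 y = -1131.76
Solving: x ≈ 39.506, y ≈ -40.311 km (keep extra digits for the depth step; rounded: 39.5, -40.3).
Then from the Station 0 sphere: z² = 70.74² − (x − 23.2)² − (y − 19.5)² with x = 39.506, y = -40.311, so z ≈ 34.072 ≈ 34.1 km.
Check against Station 3 (with the unrounded solution): distance 91.71 ≈ 91.71 km. ✓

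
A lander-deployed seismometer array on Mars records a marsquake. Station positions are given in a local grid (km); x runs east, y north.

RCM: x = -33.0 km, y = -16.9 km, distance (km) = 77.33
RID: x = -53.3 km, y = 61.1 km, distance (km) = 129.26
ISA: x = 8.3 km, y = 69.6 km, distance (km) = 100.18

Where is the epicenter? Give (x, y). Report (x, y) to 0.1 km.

Circle about each station: (x + 33.0)² + (y + 16.9)² = 77.33²; (x + 53.3)² + (y − 61.1)² = 129.26²; (x − 8.3)² + (y − 69.6)² = 100.18².
Subtracting pairs of circle equations eliminates x²+y² and gives linear equations (the radical axes):
-40.6 x + 156.0 y = -5528.73
82.6 x + 173.0 y = -517.66
Solving the 2×2 system: x ≈ 44.0, y ≈ -24.0 km.

44.0 km east, -24.0 km north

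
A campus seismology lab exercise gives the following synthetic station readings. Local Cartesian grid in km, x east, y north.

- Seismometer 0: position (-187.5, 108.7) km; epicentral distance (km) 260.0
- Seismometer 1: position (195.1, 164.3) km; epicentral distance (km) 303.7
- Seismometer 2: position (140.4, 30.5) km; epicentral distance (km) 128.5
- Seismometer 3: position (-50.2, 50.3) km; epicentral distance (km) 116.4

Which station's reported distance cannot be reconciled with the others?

Seismometer 1

Solve using three stations at a time. Using Seismometer 0, Seismometer 2, Seismometer 3 (subtract circle equations pairwise → linear system) gives (x, y) ≈ (29.6, -34.3).
Distances from that point to each station vs reported:
  Seismometer 0: calculated 260.0 vs reported 260.0 → residual 0.0 km
  Seismometer 1: calculated 258.6 vs reported 303.7 → residual 45.1 km
  Seismometer 2: calculated 128.4 vs reported 128.5 → residual 0.1 km
  Seismometer 3: calculated 116.3 vs reported 116.4 → residual 0.1 km
Seismometer 0, Seismometer 2, Seismometer 3 are mutually consistent (residuals ≈ 0); Seismometer 1 is off by 45.1 km.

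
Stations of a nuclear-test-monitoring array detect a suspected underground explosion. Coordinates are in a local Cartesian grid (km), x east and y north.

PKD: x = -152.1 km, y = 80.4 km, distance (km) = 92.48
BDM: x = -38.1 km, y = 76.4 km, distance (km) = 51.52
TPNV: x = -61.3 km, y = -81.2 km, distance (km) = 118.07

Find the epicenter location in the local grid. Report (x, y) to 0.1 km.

Circle about each station: (x + 152.1)² + (y − 80.4)² = 92.48²; (x + 38.1)² + (y − 76.4)² = 51.52²; (x + 61.3)² + (y + 81.2)² = 118.07².
Subtracting the PKD equation from the BDM and TPNV equations removes the quadratic terms:
228.0 x − 8.0 y = -16411.76
181.6 x − 323.2 y = -24635.41
Solving the 2×2 system: x ≈ -70.7, y ≈ 36.5 km.

x ≈ -70.7 km, y ≈ 36.5 km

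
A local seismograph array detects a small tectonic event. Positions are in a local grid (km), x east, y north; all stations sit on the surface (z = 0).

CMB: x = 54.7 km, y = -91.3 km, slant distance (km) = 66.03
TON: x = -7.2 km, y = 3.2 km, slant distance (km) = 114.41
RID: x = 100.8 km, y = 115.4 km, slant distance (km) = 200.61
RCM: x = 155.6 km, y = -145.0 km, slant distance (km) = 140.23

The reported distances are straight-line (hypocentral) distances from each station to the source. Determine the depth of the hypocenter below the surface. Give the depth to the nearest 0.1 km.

depth ≈ 62.4 km

Each station gives a sphere (x−x_i)² + (y−y_i)² + z² = d_i² (stations at z=0).
Subtracting the CMB sphere from TON and RID: z² cancels, leaving linear equations in x and y:
-123.8 x + 189.0 y = -19995.39
92.2 x + 413.4 y = -23734.39
Solving: x ≈ 55.103, y ≈ -69.702 km (keep extra digits for the depth step; rounded: 55.1, -69.7).
Then from the CMB sphere: z² = 66.03² − (x − 54.7)² − (y + 91.3)² with x = 55.103, y = -69.702, so z ≈ 62.397 ≈ 62.4 km.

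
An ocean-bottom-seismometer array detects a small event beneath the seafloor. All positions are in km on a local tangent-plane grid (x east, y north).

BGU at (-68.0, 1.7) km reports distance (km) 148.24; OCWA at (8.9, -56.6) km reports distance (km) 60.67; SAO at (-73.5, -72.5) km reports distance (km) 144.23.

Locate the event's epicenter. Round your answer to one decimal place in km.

69.5 km east, -53.7 km north

Circle about each station: (x + 68.0)² + (y − 1.7)² = 148.24²; (x − 8.9)² + (y + 56.6)² = 60.67²; (x + 73.5)² + (y + 72.5)² = 144.23².
Subtracting pairs of circle equations eliminates x²+y² and gives linear equations (the radical axes):
153.8 x − 116.6 y = 16950.13
-11.0 x − 148.4 y = 7204.41
Solving the 2×2 system: x ≈ 69.5, y ≈ -53.7 km.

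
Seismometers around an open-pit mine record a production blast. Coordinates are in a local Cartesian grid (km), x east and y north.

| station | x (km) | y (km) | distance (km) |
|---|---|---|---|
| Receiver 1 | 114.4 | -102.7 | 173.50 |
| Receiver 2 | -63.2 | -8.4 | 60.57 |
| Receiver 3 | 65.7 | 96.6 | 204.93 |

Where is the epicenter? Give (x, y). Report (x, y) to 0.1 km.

(-55.7, -68.5)

Circle about each station: (x − 114.4)² + (y + 102.7)² = 173.50²; (x + 63.2)² + (y + 8.4)² = 60.57²; (x − 65.7)² + (y − 96.6)² = 204.93².
Subtracting pairs of circle equations eliminates x²+y² and gives linear equations (the radical axes):
-355.2 x + 188.6 y = 6863.68
-97.4 x + 398.6 y = -21880.65
Solving the 2×2 system: x ≈ -55.7, y ≈ -68.5 km.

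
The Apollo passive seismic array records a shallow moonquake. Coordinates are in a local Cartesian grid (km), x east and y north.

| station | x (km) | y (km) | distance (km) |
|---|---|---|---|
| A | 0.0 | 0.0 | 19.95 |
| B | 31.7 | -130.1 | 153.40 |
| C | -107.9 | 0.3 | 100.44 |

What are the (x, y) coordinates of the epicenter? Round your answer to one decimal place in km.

-9.0 km east, 17.8 km north

Circle about each station: x² + y² = 19.95²; (x − 31.7)² + (y + 130.1)² = 153.40²; (x + 107.9)² + (y − 0.3)² = 100.44².
Subtracting pairs of circle equations eliminates x²+y² and gives linear equations (the radical axes):
63.4 x − 260.2 y = -5202.66
-215.8 x + 0.6 y = 1952.31
Solving the 2×2 system: x ≈ -9.0, y ≈ 17.8 km.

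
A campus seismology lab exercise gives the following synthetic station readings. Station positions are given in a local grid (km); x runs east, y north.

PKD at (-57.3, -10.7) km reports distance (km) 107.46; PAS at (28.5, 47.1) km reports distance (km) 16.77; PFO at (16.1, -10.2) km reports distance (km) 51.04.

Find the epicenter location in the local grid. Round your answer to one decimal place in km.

x ≈ 40.0 km, y ≈ 34.9 km

Circle about each station: (x + 57.3)² + (y + 10.7)² = 107.46²; (x − 28.5)² + (y − 47.1)² = 16.77²; (x − 16.1)² + (y + 10.2)² = 51.04².
Subtracting the PKD equation from the PAS and PFO equations removes the quadratic terms:
171.6 x + 115.6 y = 10899.30
146.8 x + 1.0 y = 5908.04
Solving the 2×2 system: x ≈ 40.0, y ≈ 34.9 km.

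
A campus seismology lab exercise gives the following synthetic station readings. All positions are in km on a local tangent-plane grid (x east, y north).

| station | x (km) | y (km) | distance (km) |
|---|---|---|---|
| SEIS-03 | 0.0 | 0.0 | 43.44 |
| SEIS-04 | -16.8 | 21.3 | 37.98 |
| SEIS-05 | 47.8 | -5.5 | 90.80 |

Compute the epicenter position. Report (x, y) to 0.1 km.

Circle about each station: x² + y² = 43.44²; (x + 16.8)² + (y − 21.3)² = 37.98²; (x − 47.8)² + (y + 5.5)² = 90.80².
Subtracting the SEIS-03 equation from the SEIS-04 and SEIS-05 equations removes the quadratic terms:
-33.6 x + 42.6 y = 1180.48
95.6 x − 11.0 y = -4042.52
Solving the 2×2 system: x ≈ -43.0, y ≈ -6.2 km.
Check against SEIS-03 (with the unrounded x, y): √(x²+y²) = 43.44 ≈ 43.44 km. ✓

-43.0 km east, -6.2 km north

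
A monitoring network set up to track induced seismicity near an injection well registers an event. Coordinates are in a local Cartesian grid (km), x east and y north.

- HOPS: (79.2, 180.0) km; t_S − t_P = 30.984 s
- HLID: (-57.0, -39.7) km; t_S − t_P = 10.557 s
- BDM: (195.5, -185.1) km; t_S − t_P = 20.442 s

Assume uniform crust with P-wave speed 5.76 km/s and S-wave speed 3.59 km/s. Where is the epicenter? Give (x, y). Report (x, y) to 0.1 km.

Distance from S−P lag: d = Δt · v_P v_S / (v_P − v_S) = Δt · (5.76·3.59)/(5.76−3.59) ≈ 9.5292·Δt.
So d_HOPS = 295.25, d_HLID = 100.60, d_BDM = 194.80 km.
Circle about each station: (x − 79.2)² + (y − 180.0)² = 295.25²; (x + 57.0)² + (y + 39.7)² = 100.60²; (x − 195.5)² + (y + 185.1)² = 194.80².
Subtracting pairs of circle equations eliminates x²+y² and gives linear equations (the radical axes):
-272.4 x − 439.4 y = 43204.65
232.6 x − 730.2 y = 83035.14
Solving the 2×2 system: x ≈ 16.4, y ≈ -108.5 km.

(16.4, -108.5)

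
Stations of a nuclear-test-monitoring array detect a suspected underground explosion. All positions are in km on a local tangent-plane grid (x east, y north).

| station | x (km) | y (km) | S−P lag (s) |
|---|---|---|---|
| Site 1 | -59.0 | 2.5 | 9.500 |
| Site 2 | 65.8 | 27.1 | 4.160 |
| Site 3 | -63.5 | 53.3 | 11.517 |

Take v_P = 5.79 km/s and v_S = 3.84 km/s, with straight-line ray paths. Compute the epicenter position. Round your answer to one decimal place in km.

x ≈ 47.6 km, y ≈ -16.7 km

Distance from S−P lag: d = Δt · v_P v_S / (v_P − v_S) = Δt · (5.79·3.84)/(5.79−3.84) ≈ 11.4018·Δt.
So d_Site 1 = 108.32, d_Site 2 = 47.43, d_Site 3 = 131.32 km.
Circle about each station: (x + 59.0)² + (y − 2.5)² = 108.32²; (x − 65.8)² + (y − 27.1)² = 47.43²; (x + 63.5)² + (y − 53.3)² = 131.32².
Subtracting pairs of circle equations eliminates x²+y² and gives linear equations (the radical axes):
249.6 x + 49.2 y = 11060.42
-9.0 x + 101.6 y = -2125.83
Solving the 2×2 system: x ≈ 47.6, y ≈ -16.7 km.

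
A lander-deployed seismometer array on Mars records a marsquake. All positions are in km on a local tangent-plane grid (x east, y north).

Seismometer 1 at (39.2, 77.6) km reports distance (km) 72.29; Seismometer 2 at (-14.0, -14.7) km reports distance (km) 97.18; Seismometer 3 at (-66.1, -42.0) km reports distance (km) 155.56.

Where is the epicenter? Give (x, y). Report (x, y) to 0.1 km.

(78.0, 16.6)

Circle about each station: (x − 39.2)² + (y − 77.6)² = 72.29²; (x + 14.0)² + (y + 14.7)² = 97.18²; (x + 66.1)² + (y + 42.0)² = 155.56².
Subtracting pairs of circle equations eliminates x²+y² and gives linear equations (the radical axes):
-106.4 x − 184.6 y = -11364.42
-210.6 x − 239.2 y = -20398.26
Solving the 2×2 system: x ≈ 78.0, y ≈ 16.6 km.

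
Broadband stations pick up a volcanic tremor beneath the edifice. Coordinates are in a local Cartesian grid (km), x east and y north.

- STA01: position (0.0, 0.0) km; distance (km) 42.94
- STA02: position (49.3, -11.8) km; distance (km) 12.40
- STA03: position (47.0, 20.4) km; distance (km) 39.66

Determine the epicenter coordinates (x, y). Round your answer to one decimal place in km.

38.8 km east, -18.4 km north

Circle about each station: x² + y² = 42.94²; (x − 49.3)² + (y + 11.8)² = 12.40²; (x − 47.0)² + (y − 20.4)² = 39.66².
Subtracting the STA01 equation from the STA02 and STA03 equations removes the quadratic terms:
98.6 x − 23.6 y = 4259.81
94.0 x + 40.8 y = 2896.09
Solving the 2×2 system: x ≈ 38.8, y ≈ -18.4 km.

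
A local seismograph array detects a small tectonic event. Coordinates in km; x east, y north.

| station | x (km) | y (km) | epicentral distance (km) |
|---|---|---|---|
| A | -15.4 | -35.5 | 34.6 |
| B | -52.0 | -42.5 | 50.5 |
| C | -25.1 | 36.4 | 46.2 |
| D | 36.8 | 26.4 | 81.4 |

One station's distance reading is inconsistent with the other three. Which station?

B

Solve using three stations at a time. Using A, C, D (subtract circle equations pairwise → linear system) gives (x, y) ≈ (-36.8, -8.3).
Distances from that point to each station vs reported:
  A: calculated 34.6 vs reported 34.6 → residual 0.0 km
  B: calculated 37.4 vs reported 50.5 → residual 13.1 km
  C: calculated 46.2 vs reported 46.2 → residual 0.0 km
  D: calculated 81.4 vs reported 81.4 → residual 0.0 km
A, C, D are mutually consistent (residuals ≈ 0); B is off by 13.1 km.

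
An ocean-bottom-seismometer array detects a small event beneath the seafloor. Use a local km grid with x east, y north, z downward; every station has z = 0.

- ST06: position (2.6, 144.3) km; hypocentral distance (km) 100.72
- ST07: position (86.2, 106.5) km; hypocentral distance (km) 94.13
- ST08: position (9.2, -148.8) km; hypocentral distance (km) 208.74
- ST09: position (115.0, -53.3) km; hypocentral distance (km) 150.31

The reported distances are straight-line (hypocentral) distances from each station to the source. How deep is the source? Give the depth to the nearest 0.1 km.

43.3 km

Each station gives a sphere (x−x_i)² + (y−y_i)² + z² = d_i² (stations at z=0).
Subtracting the ST06 sphere from ST07 and ST08: z² cancels, leaving linear equations in x and y:
167.2 x − 75.6 y = -772.50
13.2 x − 586.2 y = -32031.04
Solving: x ≈ 20.293, y ≈ 55.099 km (keep extra digits for the depth step; rounded: 20.3, 55.1).
Then from the ST06 sphere: z² = 100.72² − (x − 2.6)² − (y − 144.3)² with x = 20.293, y = 55.099, so z ≈ 43.297 ≈ 43.3 km.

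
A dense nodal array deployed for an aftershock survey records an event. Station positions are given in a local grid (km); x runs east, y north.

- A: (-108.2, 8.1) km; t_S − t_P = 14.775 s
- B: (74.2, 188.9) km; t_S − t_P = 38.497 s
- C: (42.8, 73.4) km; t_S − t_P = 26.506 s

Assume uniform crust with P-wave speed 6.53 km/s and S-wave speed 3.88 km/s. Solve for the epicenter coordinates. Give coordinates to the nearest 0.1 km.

(-104.1, -133.1)

Distance from S−P lag: d = Δt · v_P v_S / (v_P − v_S) = Δt · (6.53·3.88)/(6.53−3.88) ≈ 9.5609·Δt.
So d_A = 141.26, d_B = 368.07, d_C = 253.42 km.
Circle about each station: (x + 108.2)² + (y − 8.1)² = 141.26²; (x − 74.2)² + (y − 188.9)² = 368.07²; (x − 42.8)² + (y − 73.4)² = 253.42².
Subtracting the A equation from the B and C equations removes the quadratic terms:
364.8 x + 361.6 y = -86105.14
302.0 x + 130.6 y = -48820.76
Solving the 2×2 system: x ≈ -104.1, y ≈ -133.1 km.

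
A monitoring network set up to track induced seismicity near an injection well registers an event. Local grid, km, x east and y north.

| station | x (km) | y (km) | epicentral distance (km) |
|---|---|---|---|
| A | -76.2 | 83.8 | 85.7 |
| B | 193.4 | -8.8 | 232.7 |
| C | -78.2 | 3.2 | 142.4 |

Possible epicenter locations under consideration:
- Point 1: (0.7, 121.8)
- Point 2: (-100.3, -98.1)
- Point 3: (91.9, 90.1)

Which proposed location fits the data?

Point 1

For each candidate, compare |candidate − station| to the reported distance:
Point 1: residuals A 0.1, B 0.1, C 0.0 → max 0.1 km
Point 2: residuals A 97.8, B 74.3, C 38.7 → max 97.8 km
Point 3: residuals A 82.5, B 91.0, C 48.6 → max 91.0 km
Only Point 1 has all residuals ≈ 0.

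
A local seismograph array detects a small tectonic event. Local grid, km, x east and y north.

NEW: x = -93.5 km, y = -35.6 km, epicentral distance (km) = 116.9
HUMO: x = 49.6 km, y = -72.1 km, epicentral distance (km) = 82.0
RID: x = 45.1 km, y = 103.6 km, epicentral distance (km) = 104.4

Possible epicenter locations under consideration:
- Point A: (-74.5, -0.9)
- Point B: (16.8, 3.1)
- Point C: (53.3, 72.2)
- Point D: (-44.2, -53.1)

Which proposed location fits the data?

Point B

For each candidate, compare |candidate − station| to the reported distance:
Point A: residuals NEW 77.3, HUMO 61.1, RID 54.4 → max 77.3 km
Point B: residuals NEW 0.0, HUMO 0.0, RID 0.0 → max 0.0 km
Point C: residuals NEW 65.2, HUMO 62.3, RID 71.9 → max 71.9 km
Point D: residuals NEW 64.6, HUMO 13.7, RID 76.0 → max 76.0 km
Only Point B has all residuals ≈ 0.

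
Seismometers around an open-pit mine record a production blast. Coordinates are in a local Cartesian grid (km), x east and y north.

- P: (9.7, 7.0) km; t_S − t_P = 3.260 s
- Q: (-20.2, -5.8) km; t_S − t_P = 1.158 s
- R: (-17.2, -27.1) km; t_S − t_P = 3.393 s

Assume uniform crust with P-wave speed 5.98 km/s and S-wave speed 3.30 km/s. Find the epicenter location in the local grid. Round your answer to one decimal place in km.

x ≈ -12.3 km, y ≈ -2.6 km

Distance from S−P lag: d = Δt · v_P v_S / (v_P − v_S) = Δt · (5.98·3.30)/(5.98−3.30) ≈ 7.3634·Δt.
So d_P = 24.00, d_Q = 8.53, d_R = 24.98 km.
Circle about each station: (x − 9.7)² + (y − 7.0)² = 24.00²; (x + 20.2)² + (y + 5.8)² = 8.53²; (x + 17.2)² + (y + 27.1)² = 24.98².
Subtracting the P equation from the Q and R equations removes the quadratic terms:
-59.8 x − 25.6 y = 801.83
-53.8 x − 68.2 y = 839.16
Solving the 2×2 system: x ≈ -12.3, y ≈ -2.6 km.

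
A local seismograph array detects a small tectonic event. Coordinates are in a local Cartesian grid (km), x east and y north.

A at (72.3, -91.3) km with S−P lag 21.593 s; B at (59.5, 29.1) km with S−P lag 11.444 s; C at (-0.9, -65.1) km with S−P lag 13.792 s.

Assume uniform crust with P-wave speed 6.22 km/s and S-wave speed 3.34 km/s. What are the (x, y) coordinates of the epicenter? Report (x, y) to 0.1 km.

Distance from S−P lag: d = Δt · v_P v_S / (v_P − v_S) = Δt · (6.22·3.34)/(6.22−3.34) ≈ 7.2135·Δt.
So d_A = 155.76, d_B = 82.55, d_C = 99.49 km.
Circle about each station: (x − 72.3)² + (y + 91.3)² = 155.76²; (x − 59.5)² + (y − 29.1)² = 82.55²; (x + 0.9)² + (y + 65.1)² = 99.49².
Subtracting the A equation from the B and C equations removes the quadratic terms:
-25.6 x + 240.8 y = 8270.76
-146.4 x + 52.4 y = 5038.76
Solving the 2×2 system: x ≈ -23.0, y ≈ 31.9 km.
Check against A (with the unrounded x, y): √((x − 72.3)²+(y + 91.3)²) = 155.76 ≈ 155.76 km. ✓

-23.0 km east, 31.9 km north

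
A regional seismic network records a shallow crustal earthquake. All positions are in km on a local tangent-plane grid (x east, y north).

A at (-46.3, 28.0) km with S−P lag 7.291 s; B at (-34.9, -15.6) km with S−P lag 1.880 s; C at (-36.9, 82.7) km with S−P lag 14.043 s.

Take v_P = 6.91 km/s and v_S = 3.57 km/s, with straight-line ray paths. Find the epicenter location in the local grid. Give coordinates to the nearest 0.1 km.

-21.7 km east, -19.9 km north

Distance from S−P lag: d = Δt · v_P v_S / (v_P − v_S) = Δt · (6.91·3.57)/(6.91−3.57) ≈ 7.3858·Δt.
So d_A = 53.85, d_B = 13.89, d_C = 103.72 km.
Circle about each station: (x + 46.3)² + (y − 28.0)² = 53.85²; (x + 34.9)² + (y + 15.6)² = 13.89²; (x + 36.9)² + (y − 82.7)² = 103.72².
Subtracting the A equation from the B and C equations removes the quadratic terms:
22.8 x − 87.2 y = 1240.57
18.8 x + 109.4 y = -2584.81
Solving the 2×2 system: x ≈ -21.7, y ≈ -19.9 km.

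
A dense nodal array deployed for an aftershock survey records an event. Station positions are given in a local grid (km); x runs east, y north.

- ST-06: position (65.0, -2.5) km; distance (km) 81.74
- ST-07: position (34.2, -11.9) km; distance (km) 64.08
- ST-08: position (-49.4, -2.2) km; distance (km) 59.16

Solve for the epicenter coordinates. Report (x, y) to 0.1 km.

x ≈ -6.0 km, y ≈ 38.0 km

Circle about each station: (x − 65.0)² + (y + 2.5)² = 81.74²; (x − 34.2)² + (y + 11.9)² = 64.08²; (x + 49.4)² + (y + 2.2)² = 59.16².
Subtracting the ST-06 equation from the ST-07 and ST-08 equations removes the quadratic terms:
-61.6 x − 18.8 y = -344.82
-228.8 x + 0.6 y = 1395.47
Solving the 2×2 system: x ≈ -6.0, y ≈ 38.0 km.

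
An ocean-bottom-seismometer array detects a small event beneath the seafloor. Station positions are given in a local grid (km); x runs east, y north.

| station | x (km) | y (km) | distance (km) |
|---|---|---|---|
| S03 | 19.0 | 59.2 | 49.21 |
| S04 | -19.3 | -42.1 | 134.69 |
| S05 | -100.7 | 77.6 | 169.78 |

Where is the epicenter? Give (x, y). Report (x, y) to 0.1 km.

x ≈ 68.2 km, y ≈ 60.3 km

Circle about each station: (x − 19.0)² + (y − 59.2)² = 49.21²; (x + 19.3)² + (y + 42.1)² = 134.69²; (x + 100.7)² + (y − 77.6)² = 169.78².
Subtracting the S03 equation from the S04 and S05 equations removes the quadratic terms:
-76.6 x − 202.6 y = -17440.51
-239.4 x + 36.8 y = -14107.01
Solving the 2×2 system: x ≈ 68.2, y ≈ 60.3 km.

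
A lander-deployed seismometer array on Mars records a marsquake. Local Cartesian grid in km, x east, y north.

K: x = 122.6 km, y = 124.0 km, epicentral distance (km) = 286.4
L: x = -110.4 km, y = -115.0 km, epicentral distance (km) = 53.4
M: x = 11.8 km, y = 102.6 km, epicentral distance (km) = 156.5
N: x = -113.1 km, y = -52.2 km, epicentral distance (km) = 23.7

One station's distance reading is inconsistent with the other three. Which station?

M

Solve using three stations at a time. Using K, L, N (subtract circle equations pairwise → linear system) gives (x, y) ≈ (-93.0, -64.6).
Distances from that point to each station vs reported:
  K: calculated 286.4 vs reported 286.4 → residual 0.0 km
  L: calculated 53.4 vs reported 53.4 → residual 0.0 km
  M: calculated 197.3 vs reported 156.5 → residual 40.8 km
  N: calculated 23.6 vs reported 23.7 → residual 0.1 km
K, L, N are mutually consistent (residuals ≈ 0); M is off by 40.8 km.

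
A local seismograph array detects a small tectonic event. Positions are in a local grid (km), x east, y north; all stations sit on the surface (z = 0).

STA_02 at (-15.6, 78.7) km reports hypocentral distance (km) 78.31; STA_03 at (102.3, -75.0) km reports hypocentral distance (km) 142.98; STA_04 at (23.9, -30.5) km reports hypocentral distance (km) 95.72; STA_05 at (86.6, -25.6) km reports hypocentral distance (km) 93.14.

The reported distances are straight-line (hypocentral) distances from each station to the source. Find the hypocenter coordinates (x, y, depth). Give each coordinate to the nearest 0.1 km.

(52.6, 55.5, 30.7)

Each station gives a sphere (x−x_i)² + (y−y_i)² + z² = d_i² (stations at z=0).
Subtracting the STA_02 sphere from STA_03 and STA_04: z² cancels, leaving linear equations in x and y:
235.8 x − 307.4 y = -4657.58
79.0 x − 218.4 y = -7965.45
Solving: x ≈ 52.596, y ≈ 55.497 km (keep extra digits for the depth step; rounded: 52.6, 55.5).
Then from the STA_02 sphere: z² = 78.31² − (x + 15.6)² − (y − 78.7)² with x = 52.596, y = 55.497, so z ≈ 30.715 ≈ 30.7 km.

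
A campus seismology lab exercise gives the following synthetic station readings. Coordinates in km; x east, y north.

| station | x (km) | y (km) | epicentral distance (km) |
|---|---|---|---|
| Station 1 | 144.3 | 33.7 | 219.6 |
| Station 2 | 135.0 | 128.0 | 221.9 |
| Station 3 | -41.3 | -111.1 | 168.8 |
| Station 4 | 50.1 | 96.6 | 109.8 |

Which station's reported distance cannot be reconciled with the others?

Solve using three stations at a time. Using Station 1, Station 2, Station 3 (subtract circle equations pairwise → linear system) gives (x, y) ≈ (-74.3, 54.4).
Distances from that point to each station vs reported:
  Station 1: calculated 219.5 vs reported 219.6 → residual 0.1 km
  Station 2: calculated 221.8 vs reported 221.9 → residual 0.1 km
  Station 3: calculated 168.7 vs reported 168.8 → residual 0.1 km
  Station 4: calculated 131.3 vs reported 109.8 → residual 21.5 km
Station 1, Station 2, Station 3 are mutually consistent (residuals ≈ 0); Station 4 is off by 21.5 km.

Station 4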